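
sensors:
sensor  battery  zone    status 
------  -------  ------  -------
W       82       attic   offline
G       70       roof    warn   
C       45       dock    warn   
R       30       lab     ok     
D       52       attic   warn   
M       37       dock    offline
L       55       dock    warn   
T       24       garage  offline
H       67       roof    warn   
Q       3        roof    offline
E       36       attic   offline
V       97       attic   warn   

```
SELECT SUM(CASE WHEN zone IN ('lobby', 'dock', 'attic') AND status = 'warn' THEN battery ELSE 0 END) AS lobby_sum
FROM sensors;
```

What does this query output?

sensor=W: ✗
sensor=G: ✗
sensor=C: ✓ → 45
sensor=R: ✗
sensor=D: ✓ → 52
sensor=M: ✗
sensor=L: ✓ → 55
sensor=T: ✗
sensor=H: ✗
sensor=Q: ✗
sensor=E: ✗
sensor=V: ✓ → 97
lobby_sum = 45 + 52 + 55 + 97 = 249

249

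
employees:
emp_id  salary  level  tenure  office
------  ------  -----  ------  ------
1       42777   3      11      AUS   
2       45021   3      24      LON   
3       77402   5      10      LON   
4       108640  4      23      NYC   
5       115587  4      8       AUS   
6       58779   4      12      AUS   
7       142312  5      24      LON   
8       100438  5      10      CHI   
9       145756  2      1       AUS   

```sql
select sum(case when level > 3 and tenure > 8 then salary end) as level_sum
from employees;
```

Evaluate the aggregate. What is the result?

487571

emp_id=1: ✗
emp_id=2: ✗
emp_id=3: ✓ → 77402
emp_id=4: ✓ → 108640
emp_id=5: ✗
emp_id=6: ✓ → 58779
emp_id=7: ✓ → 142312
emp_id=8: ✓ → 100438
emp_id=9: ✗
level_sum = 77402 + 108640 + 58779 + 142312 + 100438 = 487571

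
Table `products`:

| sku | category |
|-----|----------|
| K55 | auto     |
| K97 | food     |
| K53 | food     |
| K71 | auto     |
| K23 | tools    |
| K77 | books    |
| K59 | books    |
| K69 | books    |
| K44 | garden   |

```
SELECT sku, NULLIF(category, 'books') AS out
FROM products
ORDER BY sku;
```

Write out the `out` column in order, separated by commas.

sku=K23: category=tools vs books: differ → tools
sku=K44: category=garden vs books: differ → garden
sku=K53: category=food vs books: differ → food
sku=K55: category=auto vs books: differ → auto
sku=K59: category=books vs books: equal → NULL
sku=K69: category=books vs books: equal → NULL
sku=K71: category=auto vs books: differ → auto
sku=K77: category=books vs books: equal → NULL
sku=K97: category=food vs books: differ → food

tools, garden, food, auto, NULL, NULL, auto, NULL, food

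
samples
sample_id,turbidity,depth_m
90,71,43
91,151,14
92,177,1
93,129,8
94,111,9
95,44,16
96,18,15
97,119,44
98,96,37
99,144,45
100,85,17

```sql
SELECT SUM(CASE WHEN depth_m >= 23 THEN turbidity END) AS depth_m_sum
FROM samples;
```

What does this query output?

430

sample_id=90: ✓ → 71
sample_id=91: ✗
sample_id=92: ✗
sample_id=93: ✗
sample_id=94: ✗
sample_id=95: ✗
sample_id=96: ✗
sample_id=97: ✓ → 119
sample_id=98: ✓ → 96
sample_id=99: ✓ → 144
sample_id=100: ✗
depth_m_sum = 71 + 119 + 96 + 144 = 430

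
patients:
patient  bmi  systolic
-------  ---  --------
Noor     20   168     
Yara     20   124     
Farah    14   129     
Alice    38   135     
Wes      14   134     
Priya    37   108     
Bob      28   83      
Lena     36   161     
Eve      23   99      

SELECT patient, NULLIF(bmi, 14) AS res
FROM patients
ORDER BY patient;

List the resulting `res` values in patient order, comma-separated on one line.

patient=Alice: bmi=38 vs 14: differ → 38
patient=Bob: bmi=28 vs 14: differ → 28
patient=Eve: bmi=23 vs 14: differ → 23
patient=Farah: bmi=14 vs 14: equal → NULL
patient=Lena: bmi=36 vs 14: differ → 36
patient=Noor: bmi=20 vs 14: differ → 20
patient=Priya: bmi=37 vs 14: differ → 37
patient=Wes: bmi=14 vs 14: equal → NULL
patient=Yara: bmi=20 vs 14: differ → 20

38, 28, 23, NULL, 36, 20, 37, NULL, 20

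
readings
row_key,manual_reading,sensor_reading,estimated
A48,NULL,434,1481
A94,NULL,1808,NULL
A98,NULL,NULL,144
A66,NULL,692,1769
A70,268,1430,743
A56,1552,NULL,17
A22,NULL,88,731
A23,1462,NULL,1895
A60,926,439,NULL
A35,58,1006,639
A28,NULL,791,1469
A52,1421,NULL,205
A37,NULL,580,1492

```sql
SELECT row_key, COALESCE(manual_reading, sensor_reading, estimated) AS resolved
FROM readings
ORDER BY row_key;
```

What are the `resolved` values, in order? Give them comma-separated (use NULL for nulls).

row_key=A22: manual_reading=NULL, sensor_reading=88 → 88
row_key=A23: manual_reading=1462 → 1462
row_key=A28: manual_reading=NULL, sensor_reading=791 → 791
row_key=A35: manual_reading=58 → 58
row_key=A37: manual_reading=NULL, sensor_reading=580 → 580
row_key=A48: manual_reading=NULL, sensor_reading=434 → 434
row_key=A52: manual_reading=1421 → 1421
row_key=A56: manual_reading=1552 → 1552
row_key=A60: manual_reading=926 → 926
row_key=A66: manual_reading=NULL, sensor_reading=692 → 692
row_key=A70: manual_reading=268 → 268
row_key=A94: manual_reading=NULL, sensor_reading=1808 → 1808
row_key=A98: manual_reading=NULL, sensor_reading=NULL, estimated=144 → 144

88, 1462, 791, 58, 580, 434, 1421, 1552, 926, 692, 268, 1808, 144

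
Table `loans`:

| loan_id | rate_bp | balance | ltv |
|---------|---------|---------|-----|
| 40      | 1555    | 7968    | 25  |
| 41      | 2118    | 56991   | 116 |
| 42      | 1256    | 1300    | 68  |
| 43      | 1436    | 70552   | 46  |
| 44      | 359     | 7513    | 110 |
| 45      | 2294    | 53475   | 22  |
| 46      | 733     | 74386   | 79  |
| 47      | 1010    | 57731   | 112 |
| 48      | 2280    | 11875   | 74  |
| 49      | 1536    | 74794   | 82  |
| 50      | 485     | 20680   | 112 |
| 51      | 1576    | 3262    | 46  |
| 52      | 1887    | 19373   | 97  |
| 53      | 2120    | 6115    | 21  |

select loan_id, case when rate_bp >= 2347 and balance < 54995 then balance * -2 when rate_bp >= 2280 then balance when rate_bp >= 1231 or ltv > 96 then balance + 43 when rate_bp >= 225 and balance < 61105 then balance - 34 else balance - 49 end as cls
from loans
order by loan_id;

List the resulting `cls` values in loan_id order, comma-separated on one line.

loan_id=40: rate_bp >= 1231 or ltv > 96 → 8011
loan_id=41: rate_bp >= 1231 or ltv > 96 → 57034
loan_id=42: rate_bp >= 1231 or ltv > 96 → 1343
loan_id=43: rate_bp >= 1231 or ltv > 96 → 70595
loan_id=44: rate_bp >= 1231 or ltv > 96 → 7556
loan_id=45: rate_bp >= 2280 → 53475
loan_id=46: ELSE → 74337
loan_id=47: rate_bp >= 1231 or ltv > 96 → 57774
loan_id=48: rate_bp >= 2280 → 11875
loan_id=49: rate_bp >= 1231 or ltv > 96 → 74837
loan_id=50: rate_bp >= 1231 or ltv > 96 → 20723
loan_id=51: rate_bp >= 1231 or ltv > 96 → 3305
loan_id=52: rate_bp >= 1231 or ltv > 96 → 19416
loan_id=53: rate_bp >= 1231 or ltv > 96 → 6158

8011, 57034, 1343, 70595, 7556, 53475, 74337, 57774, 11875, 74837, 20723, 3305, 19416, 6158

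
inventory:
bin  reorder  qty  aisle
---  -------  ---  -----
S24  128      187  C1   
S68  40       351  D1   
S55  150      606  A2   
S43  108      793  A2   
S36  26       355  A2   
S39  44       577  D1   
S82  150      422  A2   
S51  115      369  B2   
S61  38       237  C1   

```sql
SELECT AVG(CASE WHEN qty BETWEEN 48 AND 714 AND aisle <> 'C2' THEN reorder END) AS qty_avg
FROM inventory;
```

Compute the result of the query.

bin=S24: ✓ → 128
bin=S68: ✓ → 40
bin=S55: ✓ → 150
bin=S43: ✗
bin=S36: ✓ → 26
bin=S39: ✓ → 44
bin=S82: ✓ → 150
bin=S51: ✓ → 115
bin=S61: ✓ → 38
qty_avg = (128 + 40 + 150 + 26 + 44 + 150 + 115 + 38) / 8 = 86.375

86.375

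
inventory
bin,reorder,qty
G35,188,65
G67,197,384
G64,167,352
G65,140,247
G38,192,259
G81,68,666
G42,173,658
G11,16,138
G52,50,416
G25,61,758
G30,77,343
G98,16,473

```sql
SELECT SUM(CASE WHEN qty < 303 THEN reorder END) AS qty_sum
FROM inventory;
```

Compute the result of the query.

bin=G35: ✓ → 188
bin=G67: ✗
bin=G64: ✗
bin=G65: ✓ → 140
bin=G38: ✓ → 192
bin=G81: ✗
bin=G42: ✗
bin=G11: ✓ → 16
bin=G52: ✗
bin=G25: ✗
bin=G30: ✗
bin=G98: ✗
qty_sum = 188 + 140 + 192 + 16 = 536

536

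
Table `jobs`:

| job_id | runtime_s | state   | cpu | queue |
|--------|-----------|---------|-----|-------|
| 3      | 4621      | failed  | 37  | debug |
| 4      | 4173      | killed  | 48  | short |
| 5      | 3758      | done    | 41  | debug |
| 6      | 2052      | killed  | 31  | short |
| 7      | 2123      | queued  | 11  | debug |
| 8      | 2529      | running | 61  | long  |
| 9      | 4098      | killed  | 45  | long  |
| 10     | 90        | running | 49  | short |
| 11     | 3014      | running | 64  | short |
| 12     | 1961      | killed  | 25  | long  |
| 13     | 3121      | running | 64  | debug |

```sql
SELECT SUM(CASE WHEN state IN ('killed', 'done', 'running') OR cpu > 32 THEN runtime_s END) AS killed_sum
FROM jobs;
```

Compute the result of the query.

29417

job_id=3: ✓ → 4621
job_id=4: ✓ → 4173
job_id=5: ✓ → 3758
job_id=6: ✓ → 2052
job_id=7: ✗
job_id=8: ✓ → 2529
job_id=9: ✓ → 4098
job_id=10: ✓ → 90
job_id=11: ✓ → 3014
job_id=12: ✓ → 1961
job_id=13: ✓ → 3121
killed_sum = 4621 + 4173 + 3758 + 2052 + 2529 + 4098 + 90 + 3014 + 1961 + 3121 = 29417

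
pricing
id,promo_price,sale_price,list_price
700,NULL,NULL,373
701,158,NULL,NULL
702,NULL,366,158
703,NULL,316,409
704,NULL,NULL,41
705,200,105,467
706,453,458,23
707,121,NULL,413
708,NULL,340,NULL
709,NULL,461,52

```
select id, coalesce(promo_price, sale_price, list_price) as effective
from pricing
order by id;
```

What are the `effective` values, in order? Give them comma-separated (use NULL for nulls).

id=700: promo_price=NULL, sale_price=NULL, list_price=373 → 373
id=701: promo_price=158 → 158
id=702: promo_price=NULL, sale_price=366 → 366
id=703: promo_price=NULL, sale_price=316 → 316
id=704: promo_price=NULL, sale_price=NULL, list_price=41 → 41
id=705: promo_price=200 → 200
id=706: promo_price=453 → 453
id=707: promo_price=121 → 121
id=708: promo_price=NULL, sale_price=340 → 340
id=709: promo_price=NULL, sale_price=461 → 461

373, 158, 366, 316, 41, 200, 453, 121, 340, 461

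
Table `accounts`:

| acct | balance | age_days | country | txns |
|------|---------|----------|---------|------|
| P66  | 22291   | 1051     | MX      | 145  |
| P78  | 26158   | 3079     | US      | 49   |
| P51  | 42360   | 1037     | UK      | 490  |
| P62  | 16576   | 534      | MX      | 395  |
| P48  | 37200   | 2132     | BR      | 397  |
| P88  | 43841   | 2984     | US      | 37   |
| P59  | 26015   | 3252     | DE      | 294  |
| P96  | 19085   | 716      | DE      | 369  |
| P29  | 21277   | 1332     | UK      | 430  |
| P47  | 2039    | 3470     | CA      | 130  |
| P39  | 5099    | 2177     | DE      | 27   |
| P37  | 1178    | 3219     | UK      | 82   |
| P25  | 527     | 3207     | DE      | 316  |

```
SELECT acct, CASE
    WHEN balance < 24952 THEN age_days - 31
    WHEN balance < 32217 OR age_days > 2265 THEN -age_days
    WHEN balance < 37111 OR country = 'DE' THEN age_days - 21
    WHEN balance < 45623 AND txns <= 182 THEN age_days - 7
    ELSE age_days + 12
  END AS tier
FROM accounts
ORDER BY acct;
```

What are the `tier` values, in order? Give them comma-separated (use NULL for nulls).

acct=P25: balance < 24952 → 3176
acct=P29: balance < 24952 → 1301
acct=P37: balance < 24952 → 3188
acct=P39: balance < 24952 → 2146
acct=P47: balance < 24952 → 3439
acct=P48: ELSE → 2144
acct=P51: ELSE → 1049
acct=P59: balance < 32217 OR age_days > 2265 → -3252
acct=P62: balance < 24952 → 503
acct=P66: balance < 24952 → 1020
acct=P78: balance < 32217 OR age_days > 2265 → -3079
acct=P88: balance < 32217 OR age_days > 2265 → -2984
acct=P96: balance < 24952 → 685

3176, 1301, 3188, 2146, 3439, 2144, 1049, -3252, 503, 1020, -3079, -2984, 685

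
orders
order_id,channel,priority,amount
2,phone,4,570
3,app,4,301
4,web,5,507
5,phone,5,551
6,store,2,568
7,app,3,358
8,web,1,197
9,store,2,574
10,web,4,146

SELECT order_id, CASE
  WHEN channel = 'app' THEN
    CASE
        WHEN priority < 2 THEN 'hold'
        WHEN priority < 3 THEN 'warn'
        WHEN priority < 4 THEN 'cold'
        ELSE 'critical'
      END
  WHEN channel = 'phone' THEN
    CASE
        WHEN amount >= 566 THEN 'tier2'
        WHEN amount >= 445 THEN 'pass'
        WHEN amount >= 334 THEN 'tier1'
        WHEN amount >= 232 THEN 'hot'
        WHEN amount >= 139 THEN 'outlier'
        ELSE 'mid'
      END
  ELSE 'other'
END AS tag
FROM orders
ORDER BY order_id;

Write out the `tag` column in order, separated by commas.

order_id=2: channel='phone' → inner[amount >= 566] → tier2
order_id=3: channel='app' → inner[ELSE] → critical
order_id=4: channel='web' → outer ELSE → other
order_id=5: channel='phone' → inner[amount >= 445] → pass
order_id=6: channel='store' → outer ELSE → other
order_id=7: channel='app' → inner[priority < 4] → cold
order_id=8: channel='web' → outer ELSE → other
order_id=9: channel='store' → outer ELSE → other
order_id=10: channel='web' → outer ELSE → other

tier2, critical, other, pass, other, cold, other, other, other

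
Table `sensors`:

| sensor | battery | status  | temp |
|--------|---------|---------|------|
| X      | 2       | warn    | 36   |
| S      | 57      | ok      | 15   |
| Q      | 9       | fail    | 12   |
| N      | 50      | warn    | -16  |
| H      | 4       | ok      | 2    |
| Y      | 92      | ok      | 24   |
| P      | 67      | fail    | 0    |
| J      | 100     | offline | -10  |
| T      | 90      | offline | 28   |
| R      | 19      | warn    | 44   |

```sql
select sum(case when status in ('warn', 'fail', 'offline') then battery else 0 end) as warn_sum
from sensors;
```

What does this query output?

sensor=X: ✓ → 2
sensor=S: ✗
sensor=Q: ✓ → 9
sensor=N: ✓ → 50
sensor=H: ✗
sensor=Y: ✗
sensor=P: ✓ → 67
sensor=J: ✓ → 100
sensor=T: ✓ → 90
sensor=R: ✓ → 19
warn_sum = 2 + 9 + 50 + 67 + 100 + 90 + 19 = 337

337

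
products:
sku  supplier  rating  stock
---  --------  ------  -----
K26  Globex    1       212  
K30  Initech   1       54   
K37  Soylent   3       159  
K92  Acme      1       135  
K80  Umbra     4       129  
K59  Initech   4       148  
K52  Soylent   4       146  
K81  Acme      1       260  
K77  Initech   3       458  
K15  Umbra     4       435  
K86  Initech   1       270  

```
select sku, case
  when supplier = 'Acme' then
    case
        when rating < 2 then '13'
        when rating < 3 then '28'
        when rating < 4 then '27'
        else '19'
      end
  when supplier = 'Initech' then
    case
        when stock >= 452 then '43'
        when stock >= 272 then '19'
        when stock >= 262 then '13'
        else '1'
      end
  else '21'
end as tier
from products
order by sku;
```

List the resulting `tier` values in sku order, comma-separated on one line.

21, 21, 1, 21, 21, 1, 43, 21, 13, 13, 13

sku=K15: supplier='Umbra' → outer ELSE → 21
sku=K26: supplier='Globex' → outer ELSE → 21
sku=K30: supplier='Initech' → inner[ELSE] → 1
sku=K37: supplier='Soylent' → outer ELSE → 21
sku=K52: supplier='Soylent' → outer ELSE → 21
sku=K59: supplier='Initech' → inner[ELSE] → 1
sku=K77: supplier='Initech' → inner[stock >= 452] → 43
sku=K80: supplier='Umbra' → outer ELSE → 21
sku=K81: supplier='Acme' → inner[rating < 2] → 13
sku=K86: supplier='Initech' → inner[stock >= 262] → 13
sku=K92: supplier='Acme' → inner[rating < 2] → 13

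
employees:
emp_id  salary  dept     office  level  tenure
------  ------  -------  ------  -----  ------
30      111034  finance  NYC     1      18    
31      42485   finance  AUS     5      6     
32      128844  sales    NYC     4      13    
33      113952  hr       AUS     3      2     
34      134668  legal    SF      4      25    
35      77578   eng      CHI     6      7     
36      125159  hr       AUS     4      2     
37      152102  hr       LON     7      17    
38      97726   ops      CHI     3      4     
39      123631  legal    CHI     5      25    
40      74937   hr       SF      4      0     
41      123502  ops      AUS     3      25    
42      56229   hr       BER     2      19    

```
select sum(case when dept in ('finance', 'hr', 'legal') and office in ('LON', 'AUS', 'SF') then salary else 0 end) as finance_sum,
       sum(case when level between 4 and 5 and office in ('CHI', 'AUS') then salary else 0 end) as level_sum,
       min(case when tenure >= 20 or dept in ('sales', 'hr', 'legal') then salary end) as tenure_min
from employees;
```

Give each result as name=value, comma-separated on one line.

finance_sum=643303, level_sum=291275, tenure_min=56229

[finance_sum: dept in ('finance', 'hr', 'legal') and office in ('LON', 'AUS', 'SF')]
emp_id=30: ✗
emp_id=31: ✓ → 42485
emp_id=32: ✗
emp_id=33: ✓ → 113952
emp_id=34: ✓ → 134668
emp_id=35: ✗
emp_id=36: ✓ → 125159
emp_id=37: ✓ → 152102
emp_id=38: ✗
emp_id=39: ✗
emp_id=40: ✓ → 74937
emp_id=41: ✗
emp_id=42: ✗
finance_sum = 42485 + 113952 + 134668 + 125159 + 152102 + 74937 = 643303
—
[level_sum: level between 4 and 5 and office in ('CHI', 'AUS')]
emp_id=30: ✗
emp_id=31: ✓ → 42485
emp_id=32: ✗
emp_id=33: ✗
emp_id=34: ✗
emp_id=35: ✗
emp_id=36: ✓ → 125159
emp_id=37: ✗
emp_id=38: ✗
emp_id=39: ✓ → 123631
emp_id=40: ✗
emp_id=41: ✗
emp_id=42: ✗
level_sum = 42485 + 125159 + 123631 = 291275
—
[tenure_min: tenure >= 20 or dept in ('sales', 'hr', 'legal')]
emp_id=30: ✗
emp_id=31: ✗
emp_id=32: ✓ → 128844
emp_id=33: ✓ → 113952
emp_id=34: ✓ → 134668
emp_id=35: ✗
emp_id=36: ✓ → 125159
emp_id=37: ✓ → 152102
emp_id=38: ✗
emp_id=39: ✓ → 123631
emp_id=40: ✓ → 74937
emp_id=41: ✓ → 123502
emp_id=42: ✓ → 56229
tenure_min = MIN(128844, 113952, 134668, 125159, 152102, 123631, 74937, 123502, 56229) = 56229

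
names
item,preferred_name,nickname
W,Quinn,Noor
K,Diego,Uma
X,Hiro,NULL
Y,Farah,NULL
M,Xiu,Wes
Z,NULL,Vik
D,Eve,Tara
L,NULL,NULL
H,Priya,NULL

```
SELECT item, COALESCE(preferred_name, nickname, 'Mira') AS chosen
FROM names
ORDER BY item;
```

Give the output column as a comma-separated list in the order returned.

item=D: preferred_name=Eve → Eve
item=H: preferred_name=Priya → Priya
item=K: preferred_name=Diego → Diego
item=L: preferred_name=NULL, nickname=NULL, → literal Mira → Mira
item=M: preferred_name=Xiu → Xiu
item=W: preferred_name=Quinn → Quinn
item=X: preferred_name=Hiro → Hiro
item=Y: preferred_name=Farah → Farah
item=Z: preferred_name=NULL, nickname=Vik → Vik

Eve, Priya, Diego, Mira, Xiu, Quinn, Hiro, Farah, Vik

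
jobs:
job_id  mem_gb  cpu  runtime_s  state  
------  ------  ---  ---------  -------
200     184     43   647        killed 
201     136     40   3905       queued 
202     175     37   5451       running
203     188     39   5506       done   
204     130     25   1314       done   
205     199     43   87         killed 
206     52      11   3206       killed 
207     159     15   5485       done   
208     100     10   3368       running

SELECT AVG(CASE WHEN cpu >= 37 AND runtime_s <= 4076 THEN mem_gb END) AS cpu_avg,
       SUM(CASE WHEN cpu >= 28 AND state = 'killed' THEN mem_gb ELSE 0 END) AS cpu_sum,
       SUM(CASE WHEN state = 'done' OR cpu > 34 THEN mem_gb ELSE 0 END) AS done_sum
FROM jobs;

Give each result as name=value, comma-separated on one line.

cpu_avg=173, cpu_sum=383, done_sum=1171

[cpu_avg: cpu >= 37 AND runtime_s <= 4076]
job_id=200: ✓ → 184
job_id=201: ✓ → 136
job_id=202: ✗
job_id=203: ✗
job_id=204: ✗
job_id=205: ✓ → 199
job_id=206: ✗
job_id=207: ✗
job_id=208: ✗
cpu_avg = (184 + 136 + 199) / 3 = 173
—
[cpu_sum: cpu >= 28 AND state = 'killed']
job_id=200: ✓ → 184
job_id=201: ✗
job_id=202: ✗
job_id=203: ✗
job_id=204: ✗
job_id=205: ✓ → 199
job_id=206: ✗
job_id=207: ✗
job_id=208: ✗
cpu_sum = 184 + 199 = 383
—
[done_sum: state = 'done' OR cpu > 34]
job_id=200: ✓ → 184
job_id=201: ✓ → 136
job_id=202: ✓ → 175
job_id=203: ✓ → 188
job_id=204: ✓ → 130
job_id=205: ✓ → 199
job_id=206: ✗
job_id=207: ✓ → 159
job_id=208: ✗
done_sum = 184 + 136 + 175 + 188 + 130 + 199 + 159 = 1171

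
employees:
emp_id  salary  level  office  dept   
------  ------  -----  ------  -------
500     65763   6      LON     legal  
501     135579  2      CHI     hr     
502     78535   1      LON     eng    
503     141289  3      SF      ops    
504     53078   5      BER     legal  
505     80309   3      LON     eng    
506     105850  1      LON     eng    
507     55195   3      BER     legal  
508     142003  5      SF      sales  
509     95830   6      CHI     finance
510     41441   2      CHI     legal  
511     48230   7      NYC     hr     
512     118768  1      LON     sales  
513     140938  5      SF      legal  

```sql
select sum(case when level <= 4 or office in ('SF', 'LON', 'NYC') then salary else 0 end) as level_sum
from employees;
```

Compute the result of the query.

1153900

emp_id=500: ✓ → 65763
emp_id=501: ✓ → 135579
emp_id=502: ✓ → 78535
emp_id=503: ✓ → 141289
emp_id=504: ✗
emp_id=505: ✓ → 80309
emp_id=506: ✓ → 105850
emp_id=507: ✓ → 55195
emp_id=508: ✓ → 142003
emp_id=509: ✗
emp_id=510: ✓ → 41441
emp_id=511: ✓ → 48230
emp_id=512: ✓ → 118768
emp_id=513: ✓ → 140938
level_sum = 65763 + 135579 + 78535 + 141289 + 80309 + 105850 + 55195 + 142003 + 41441 + 48230 + 118768 + 140938 = 1153900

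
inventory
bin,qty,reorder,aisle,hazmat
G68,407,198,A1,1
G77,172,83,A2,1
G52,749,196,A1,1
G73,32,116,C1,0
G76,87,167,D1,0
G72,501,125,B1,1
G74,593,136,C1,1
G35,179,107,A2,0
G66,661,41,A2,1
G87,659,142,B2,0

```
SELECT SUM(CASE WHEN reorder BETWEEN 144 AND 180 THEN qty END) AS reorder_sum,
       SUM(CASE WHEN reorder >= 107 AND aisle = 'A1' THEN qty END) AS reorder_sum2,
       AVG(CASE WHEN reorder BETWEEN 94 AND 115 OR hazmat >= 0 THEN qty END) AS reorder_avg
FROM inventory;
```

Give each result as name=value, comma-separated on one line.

[reorder_sum: reorder BETWEEN 144 AND 180]
bin=G68: ✗
bin=G77: ✗
bin=G52: ✗
bin=G73: ✗
bin=G76: ✓ → 87
bin=G72: ✗
bin=G74: ✗
bin=G35: ✗
bin=G66: ✗
bin=G87: ✗
reorder_sum = 87
—
[reorder_sum2: reorder >= 107 AND aisle = 'A1']
bin=G68: ✓ → 407
bin=G77: ✗
bin=G52: ✓ → 749
bin=G73: ✗
bin=G76: ✗
bin=G72: ✗
bin=G74: ✗
bin=G35: ✗
bin=G66: ✗
bin=G87: ✗
reorder_sum2 = 407 + 749 = 1156
—
[reorder_avg: reorder BETWEEN 94 AND 115 OR hazmat >= 0]
bin=G68: ✓ → 407
bin=G77: ✓ → 172
bin=G52: ✓ → 749
bin=G73: ✓ → 32
bin=G76: ✓ → 87
bin=G72: ✓ → 501
bin=G74: ✓ → 593
bin=G35: ✓ → 179
bin=G66: ✓ → 661
bin=G87: ✓ → 659
reorder_avg = (407 + 172 + 749 + 32 + 87 + 501 + 593 + 179 + 661 + 659) / 10 = 404

reorder_sum=87, reorder_sum2=1156, reorder_avg=404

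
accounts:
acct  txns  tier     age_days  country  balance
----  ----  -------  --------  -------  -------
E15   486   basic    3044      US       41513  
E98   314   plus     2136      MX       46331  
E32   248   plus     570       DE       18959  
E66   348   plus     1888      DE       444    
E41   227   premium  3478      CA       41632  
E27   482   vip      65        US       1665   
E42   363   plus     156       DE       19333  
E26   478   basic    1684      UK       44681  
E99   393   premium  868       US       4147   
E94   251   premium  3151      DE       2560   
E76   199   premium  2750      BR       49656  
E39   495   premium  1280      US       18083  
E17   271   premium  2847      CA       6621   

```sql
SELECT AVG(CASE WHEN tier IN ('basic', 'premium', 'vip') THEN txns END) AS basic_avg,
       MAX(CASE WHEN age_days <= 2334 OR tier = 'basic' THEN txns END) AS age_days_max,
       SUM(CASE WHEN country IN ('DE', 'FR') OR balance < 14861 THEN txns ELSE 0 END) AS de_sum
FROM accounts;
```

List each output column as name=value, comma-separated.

basic_avg=364.6666666667, age_days_max=495, de_sum=2356

[basic_avg: tier IN ('basic', 'premium', 'vip')]
acct=E15: ✓ → 486
acct=E98: ✗
acct=E32: ✗
acct=E66: ✗
acct=E41: ✓ → 227
acct=E27: ✓ → 482
acct=E42: ✗
acct=E26: ✓ → 478
acct=E99: ✓ → 393
acct=E94: ✓ → 251
acct=E76: ✓ → 199
acct=E39: ✓ → 495
acct=E17: ✓ → 271
basic_avg = (486 + 227 + 482 + 478 + 393 + 251 + 199 + 495 + 271) / 9 = 364.6666666667
—
[age_days_max: age_days <= 2334 OR tier = 'basic']
acct=E15: ✓ → 486
acct=E98: ✓ → 314
acct=E32: ✓ → 248
acct=E66: ✓ → 348
acct=E41: ✗
acct=E27: ✓ → 482
acct=E42: ✓ → 363
acct=E26: ✓ → 478
acct=E99: ✓ → 393
acct=E94: ✗
acct=E76: ✗
acct=E39: ✓ → 495
acct=E17: ✗
age_days_max = MAX(486, 314, 248, 348, 482, 363, 478, 393, 495) = 495
—
[de_sum: country IN ('DE', 'FR') OR balance < 14861]
acct=E15: ✗
acct=E98: ✗
acct=E32: ✓ → 248
acct=E66: ✓ → 348
acct=E41: ✗
acct=E27: ✓ → 482
acct=E42: ✓ → 363
acct=E26: ✗
acct=E99: ✓ → 393
acct=E94: ✓ → 251
acct=E76: ✗
acct=E39: ✗
acct=E17: ✓ → 271
de_sum = 248 + 348 + 482 + 363 + 393 + 251 + 271 = 2356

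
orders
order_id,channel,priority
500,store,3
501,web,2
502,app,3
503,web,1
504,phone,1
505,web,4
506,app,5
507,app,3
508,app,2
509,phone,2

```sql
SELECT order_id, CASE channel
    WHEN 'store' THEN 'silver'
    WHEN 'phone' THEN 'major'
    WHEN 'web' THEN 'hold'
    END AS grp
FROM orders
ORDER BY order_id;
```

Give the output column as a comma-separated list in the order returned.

silver, hold, NULL, hold, major, hold, NULL, NULL, NULL, major

order_id=500: channel='store' → silver
order_id=501: channel='web' → hold
order_id=502: (no match → NULL) → NULL
order_id=503: channel='web' → hold
order_id=504: channel='phone' → major
order_id=505: channel='web' → hold
order_id=506: (no match → NULL) → NULL
order_id=507: (no match → NULL) → NULL
order_id=508: (no match → NULL) → NULL
order_id=509: channel='phone' → major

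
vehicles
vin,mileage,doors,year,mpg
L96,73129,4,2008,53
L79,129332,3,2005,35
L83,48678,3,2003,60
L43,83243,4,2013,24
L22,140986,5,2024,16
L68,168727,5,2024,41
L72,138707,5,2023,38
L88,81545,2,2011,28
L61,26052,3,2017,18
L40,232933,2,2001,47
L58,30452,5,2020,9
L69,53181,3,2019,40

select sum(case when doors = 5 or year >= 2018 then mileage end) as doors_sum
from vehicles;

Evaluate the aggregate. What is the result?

vin=L96: ✗
vin=L79: ✗
vin=L83: ✗
vin=L43: ✗
vin=L22: ✓ → 140986
vin=L68: ✓ → 168727
vin=L72: ✓ → 138707
vin=L88: ✗
vin=L61: ✗
vin=L40: ✗
vin=L58: ✓ → 30452
vin=L69: ✓ → 53181
doors_sum = 140986 + 168727 + 138707 + 30452 + 53181 = 532053

532053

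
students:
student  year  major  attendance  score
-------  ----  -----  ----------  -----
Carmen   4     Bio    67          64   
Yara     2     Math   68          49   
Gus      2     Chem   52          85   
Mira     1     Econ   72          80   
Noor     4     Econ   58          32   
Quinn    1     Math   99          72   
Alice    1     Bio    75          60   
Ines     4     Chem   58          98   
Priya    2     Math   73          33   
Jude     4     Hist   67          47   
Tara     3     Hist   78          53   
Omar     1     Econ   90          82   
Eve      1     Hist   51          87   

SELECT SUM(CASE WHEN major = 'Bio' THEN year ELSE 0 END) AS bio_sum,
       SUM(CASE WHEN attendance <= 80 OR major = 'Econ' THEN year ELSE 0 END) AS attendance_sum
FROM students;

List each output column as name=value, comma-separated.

bio_sum=5, attendance_sum=29

[bio_sum: major = 'Bio']
student=Carmen: ✓ → 4
student=Yara: ✗
student=Gus: ✗
student=Mira: ✗
student=Noor: ✗
student=Quinn: ✗
student=Alice: ✓ → 1
student=Ines: ✗
student=Priya: ✗
student=Jude: ✗
student=Tara: ✗
student=Omar: ✗
student=Eve: ✗
bio_sum = 4 + 1 = 5
—
[attendance_sum: attendance <= 80 OR major = 'Econ']
student=Carmen: ✓ → 4
student=Yara: ✓ → 2
student=Gus: ✓ → 2
student=Mira: ✓ → 1
student=Noor: ✓ → 4
student=Quinn: ✗
student=Alice: ✓ → 1
student=Ines: ✓ → 4
student=Priya: ✓ → 2
student=Jude: ✓ → 4
student=Tara: ✓ → 3
student=Omar: ✓ → 1
student=Eve: ✓ → 1
attendance_sum = 4 + 2 + 2 + 1 + 4 + 1 + 4 + 2 + 4 + 3 + 1 + 1 = 29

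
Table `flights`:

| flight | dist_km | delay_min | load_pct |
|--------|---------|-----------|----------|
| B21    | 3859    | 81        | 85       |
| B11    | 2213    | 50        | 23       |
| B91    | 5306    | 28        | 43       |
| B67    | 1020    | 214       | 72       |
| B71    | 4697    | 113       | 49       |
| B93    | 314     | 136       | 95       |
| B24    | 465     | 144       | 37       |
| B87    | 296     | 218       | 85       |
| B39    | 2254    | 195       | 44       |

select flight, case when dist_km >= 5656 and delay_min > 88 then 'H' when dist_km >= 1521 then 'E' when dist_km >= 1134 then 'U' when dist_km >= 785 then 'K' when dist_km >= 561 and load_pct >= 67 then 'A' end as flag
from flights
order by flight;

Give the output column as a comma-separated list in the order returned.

E, E, NULL, E, K, E, NULL, E, NULL

flight=B11: dist_km >= 1521 → E
flight=B21: dist_km >= 1521 → E
flight=B24: (no match → NULL) → NULL
flight=B39: dist_km >= 1521 → E
flight=B67: dist_km >= 785 → K
flight=B71: dist_km >= 1521 → E
flight=B87: (no match → NULL) → NULL
flight=B91: dist_km >= 1521 → E
flight=B93: (no match → NULL) → NULL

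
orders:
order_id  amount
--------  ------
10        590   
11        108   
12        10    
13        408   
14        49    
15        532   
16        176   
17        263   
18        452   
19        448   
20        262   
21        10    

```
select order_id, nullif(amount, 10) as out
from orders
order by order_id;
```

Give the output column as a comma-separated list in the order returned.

order_id=10: amount=590 vs 10: differ → 590
order_id=11: amount=108 vs 10: differ → 108
order_id=12: amount=10 vs 10: equal → NULL
order_id=13: amount=408 vs 10: differ → 408
order_id=14: amount=49 vs 10: differ → 49
order_id=15: amount=532 vs 10: differ → 532
order_id=16: amount=176 vs 10: differ → 176
order_id=17: amount=263 vs 10: differ → 263
order_id=18: amount=452 vs 10: differ → 452
order_id=19: amount=448 vs 10: differ → 448
order_id=20: amount=262 vs 10: differ → 262
order_id=21: amount=10 vs 10: equal → NULL

590, 108, NULL, 408, 49, 532, 176, 263, 452, 448, 262, NULL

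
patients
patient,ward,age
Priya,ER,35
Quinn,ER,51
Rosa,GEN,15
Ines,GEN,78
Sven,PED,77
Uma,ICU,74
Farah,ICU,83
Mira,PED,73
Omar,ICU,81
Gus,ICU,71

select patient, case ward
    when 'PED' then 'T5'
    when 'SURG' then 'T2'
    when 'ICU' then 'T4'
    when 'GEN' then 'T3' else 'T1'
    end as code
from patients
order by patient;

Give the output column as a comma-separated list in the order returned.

T4, T4, T3, T5, T4, T1, T1, T3, T5, T4

patient=Farah: ward='ICU' → T4
patient=Gus: ward='ICU' → T4
patient=Ines: ward='GEN' → T3
patient=Mira: ward='PED' → T5
patient=Omar: ward='ICU' → T4
patient=Priya: ELSE → T1
patient=Quinn: ELSE → T1
patient=Rosa: ward='GEN' → T3
patient=Sven: ward='PED' → T5
patient=Uma: ward='ICU' → T4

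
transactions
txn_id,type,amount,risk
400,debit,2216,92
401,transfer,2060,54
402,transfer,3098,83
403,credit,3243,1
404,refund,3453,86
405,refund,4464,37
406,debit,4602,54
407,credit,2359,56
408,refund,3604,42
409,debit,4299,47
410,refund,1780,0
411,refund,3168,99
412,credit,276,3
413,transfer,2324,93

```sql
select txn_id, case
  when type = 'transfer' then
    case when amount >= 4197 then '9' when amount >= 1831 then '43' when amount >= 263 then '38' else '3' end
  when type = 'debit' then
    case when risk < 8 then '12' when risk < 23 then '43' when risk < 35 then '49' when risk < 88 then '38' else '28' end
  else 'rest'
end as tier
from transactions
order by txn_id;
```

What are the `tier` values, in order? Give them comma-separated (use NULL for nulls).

txn_id=400: type='debit' → inner[ELSE] → 28
txn_id=401: type='transfer' → inner[amount >= 1831] → 43
txn_id=402: type='transfer' → inner[amount >= 1831] → 43
txn_id=403: type='credit' → outer ELSE → rest
txn_id=404: type='refund' → outer ELSE → rest
txn_id=405: type='refund' → outer ELSE → rest
txn_id=406: type='debit' → inner[risk < 88] → 38
txn_id=407: type='credit' → outer ELSE → rest
txn_id=408: type='refund' → outer ELSE → rest
txn_id=409: type='debit' → inner[risk < 88] → 38
txn_id=410: type='refund' → outer ELSE → rest
txn_id=411: type='refund' → outer ELSE → rest
txn_id=412: type='credit' → outer ELSE → rest
txn_id=413: type='transfer' → inner[amount >= 1831] → 43

28, 43, 43, rest, rest, rest, 38, rest, rest, 38, rest, rest, rest, 43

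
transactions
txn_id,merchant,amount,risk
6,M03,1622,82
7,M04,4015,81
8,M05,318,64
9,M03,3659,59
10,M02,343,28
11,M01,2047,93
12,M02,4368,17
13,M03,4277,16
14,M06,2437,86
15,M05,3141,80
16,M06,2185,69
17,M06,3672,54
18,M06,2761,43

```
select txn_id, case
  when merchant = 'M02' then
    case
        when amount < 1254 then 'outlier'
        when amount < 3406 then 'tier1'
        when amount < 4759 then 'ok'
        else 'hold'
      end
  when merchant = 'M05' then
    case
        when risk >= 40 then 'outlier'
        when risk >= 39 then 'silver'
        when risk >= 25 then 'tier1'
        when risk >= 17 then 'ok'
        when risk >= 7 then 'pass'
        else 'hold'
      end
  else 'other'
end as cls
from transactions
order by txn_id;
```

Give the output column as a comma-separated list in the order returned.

txn_id=6: merchant='M03' → outer ELSE → other
txn_id=7: merchant='M04' → outer ELSE → other
txn_id=8: merchant='M05' → inner[risk >= 40] → outlier
txn_id=9: merchant='M03' → outer ELSE → other
txn_id=10: merchant='M02' → inner[amount < 1254] → outlier
txn_id=11: merchant='M01' → outer ELSE → other
txn_id=12: merchant='M02' → inner[amount < 4759] → ok
txn_id=13: merchant='M03' → outer ELSE → other
txn_id=14: merchant='M06' → outer ELSE → other
txn_id=15: merchant='M05' → inner[risk >= 40] → outlier
txn_id=16: merchant='M06' → outer ELSE → other
txn_id=17: merchant='M06' → outer ELSE → other
txn_id=18: merchant='M06' → outer ELSE → other

other, other, outlier, other, outlier, other, ok, other, other, outlier, other, other, other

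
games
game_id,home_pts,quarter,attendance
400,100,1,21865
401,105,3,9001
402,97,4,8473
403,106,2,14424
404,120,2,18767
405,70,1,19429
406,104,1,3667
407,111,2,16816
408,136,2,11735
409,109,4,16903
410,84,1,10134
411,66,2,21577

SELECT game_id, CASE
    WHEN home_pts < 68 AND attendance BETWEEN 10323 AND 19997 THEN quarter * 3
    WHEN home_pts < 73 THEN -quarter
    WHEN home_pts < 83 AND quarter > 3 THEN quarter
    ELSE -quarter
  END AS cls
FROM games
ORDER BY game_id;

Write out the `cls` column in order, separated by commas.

-1, -3, -4, -2, -2, -1, -1, -2, -2, -4, -1, -2

game_id=400: ELSE → -1
game_id=401: ELSE → -3
game_id=402: ELSE → -4
game_id=403: ELSE → -2
game_id=404: ELSE → -2
game_id=405: home_pts < 73 → -1
game_id=406: ELSE → -1
game_id=407: ELSE → -2
game_id=408: ELSE → -2
game_id=409: ELSE → -4
game_id=410: ELSE → -1
game_id=411: home_pts < 73 → -2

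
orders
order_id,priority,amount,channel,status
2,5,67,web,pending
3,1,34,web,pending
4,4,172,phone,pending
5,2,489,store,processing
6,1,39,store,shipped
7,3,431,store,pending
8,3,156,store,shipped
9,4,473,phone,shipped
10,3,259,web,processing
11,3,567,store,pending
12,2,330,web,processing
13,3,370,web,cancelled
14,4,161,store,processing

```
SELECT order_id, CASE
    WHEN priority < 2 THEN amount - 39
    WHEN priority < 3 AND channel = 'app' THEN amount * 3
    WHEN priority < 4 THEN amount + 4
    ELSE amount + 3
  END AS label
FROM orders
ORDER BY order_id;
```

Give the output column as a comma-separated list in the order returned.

order_id=2: ELSE → 70
order_id=3: priority < 2 → -5
order_id=4: ELSE → 175
order_id=5: priority < 4 → 493
order_id=6: priority < 2 → 0
order_id=7: priority < 4 → 435
order_id=8: priority < 4 → 160
order_id=9: ELSE → 476
order_id=10: priority < 4 → 263
order_id=11: priority < 4 → 571
order_id=12: priority < 4 → 334
order_id=13: priority < 4 → 374
order_id=14: ELSE → 164

70, -5, 175, 493, 0, 435, 160, 476, 263, 571, 334, 374, 164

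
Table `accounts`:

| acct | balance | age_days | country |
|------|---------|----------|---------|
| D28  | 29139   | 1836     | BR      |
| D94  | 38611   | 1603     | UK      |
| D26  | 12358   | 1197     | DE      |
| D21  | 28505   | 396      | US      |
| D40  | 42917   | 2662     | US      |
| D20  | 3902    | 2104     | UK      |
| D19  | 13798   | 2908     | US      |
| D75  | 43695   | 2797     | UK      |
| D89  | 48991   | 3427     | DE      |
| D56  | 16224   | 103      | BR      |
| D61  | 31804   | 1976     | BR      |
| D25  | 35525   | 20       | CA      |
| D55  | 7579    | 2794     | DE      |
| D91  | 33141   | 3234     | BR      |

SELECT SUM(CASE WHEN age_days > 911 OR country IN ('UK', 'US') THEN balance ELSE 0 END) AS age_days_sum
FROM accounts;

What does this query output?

334440

acct=D28: ✓ → 29139
acct=D94: ✓ → 38611
acct=D26: ✓ → 12358
acct=D21: ✓ → 28505
acct=D40: ✓ → 42917
acct=D20: ✓ → 3902
acct=D19: ✓ → 13798
acct=D75: ✓ → 43695
acct=D89: ✓ → 48991
acct=D56: ✗
acct=D61: ✓ → 31804
acct=D25: ✗
acct=D55: ✓ → 7579
acct=D91: ✓ → 33141
age_days_sum = 29139 + 38611 + 12358 + 28505 + 42917 + 3902 + 13798 + 43695 + 48991 + 31804 + 7579 + 33141 = 334440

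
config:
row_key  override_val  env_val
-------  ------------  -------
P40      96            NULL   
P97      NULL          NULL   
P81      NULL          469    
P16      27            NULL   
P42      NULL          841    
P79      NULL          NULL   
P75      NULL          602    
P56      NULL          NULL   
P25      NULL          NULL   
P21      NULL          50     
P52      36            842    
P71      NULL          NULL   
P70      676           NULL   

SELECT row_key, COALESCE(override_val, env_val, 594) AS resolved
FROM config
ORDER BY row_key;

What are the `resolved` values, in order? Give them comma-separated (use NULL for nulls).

row_key=P16: override_val=27 → 27
row_key=P21: override_val=NULL, env_val=50 → 50
row_key=P25: override_val=NULL, env_val=NULL, → literal 594 → 594
row_key=P40: override_val=96 → 96
row_key=P42: override_val=NULL, env_val=841 → 841
row_key=P52: override_val=36 → 36
row_key=P56: override_val=NULL, env_val=NULL, → literal 594 → 594
row_key=P70: override_val=676 → 676
row_key=P71: override_val=NULL, env_val=NULL, → literal 594 → 594
row_key=P75: override_val=NULL, env_val=602 → 602
row_key=P79: override_val=NULL, env_val=NULL, → literal 594 → 594
row_key=P81: override_val=NULL, env_val=469 → 469
row_key=P97: override_val=NULL, env_val=NULL, → literal 594 → 594

27, 50, 594, 96, 841, 36, 594, 676, 594, 602, 594, 469, 594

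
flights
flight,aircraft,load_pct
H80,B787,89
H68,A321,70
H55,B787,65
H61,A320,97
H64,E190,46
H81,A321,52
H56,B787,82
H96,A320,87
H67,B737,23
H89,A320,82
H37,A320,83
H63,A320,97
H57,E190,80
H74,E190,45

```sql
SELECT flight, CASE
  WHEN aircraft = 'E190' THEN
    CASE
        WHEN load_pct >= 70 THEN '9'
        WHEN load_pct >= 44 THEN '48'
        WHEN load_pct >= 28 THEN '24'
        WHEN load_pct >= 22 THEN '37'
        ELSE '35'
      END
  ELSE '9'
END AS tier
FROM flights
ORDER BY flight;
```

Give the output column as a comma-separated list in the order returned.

flight=H37: aircraft='A320' → outer ELSE → 9
flight=H55: aircraft='B787' → outer ELSE → 9
flight=H56: aircraft='B787' → outer ELSE → 9
flight=H57: aircraft='E190' → inner[load_pct >= 70] → 9
flight=H61: aircraft='A320' → outer ELSE → 9
flight=H63: aircraft='A320' → outer ELSE → 9
flight=H64: aircraft='E190' → inner[load_pct >= 44] → 48
flight=H67: aircraft='B737' → outer ELSE → 9
flight=H68: aircraft='A321' → outer ELSE → 9
flight=H74: aircraft='E190' → inner[load_pct >= 44] → 48
flight=H80: aircraft='B787' → outer ELSE → 9
flight=H81: aircraft='A321' → outer ELSE → 9
flight=H89: aircraft='A320' → outer ELSE → 9
flight=H96: aircraft='A320' → outer ELSE → 9

9, 9, 9, 9, 9, 9, 48, 9, 9, 48, 9, 9, 9, 9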